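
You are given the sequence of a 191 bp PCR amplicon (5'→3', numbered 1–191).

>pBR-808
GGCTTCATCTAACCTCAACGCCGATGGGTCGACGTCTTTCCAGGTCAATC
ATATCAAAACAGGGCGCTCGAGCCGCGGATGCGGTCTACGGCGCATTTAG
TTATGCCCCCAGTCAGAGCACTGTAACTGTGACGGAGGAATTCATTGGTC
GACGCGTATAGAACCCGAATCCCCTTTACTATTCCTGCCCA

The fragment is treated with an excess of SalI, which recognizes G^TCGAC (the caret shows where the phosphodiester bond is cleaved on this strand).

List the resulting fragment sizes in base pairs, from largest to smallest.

120, 43, 28 bp

SalI sites (GTCGAC) start at positions 28, 148.
SalI cuts after the first base of each site, so after positions 28, 148.
Linear molecule, 2 cuts → 3 fragments:
  1–28 → 28 bp
  29–148 → 120 bp
  149–191 → 43 bp
Sorted largest to smallest: 120, 43, 28 bp.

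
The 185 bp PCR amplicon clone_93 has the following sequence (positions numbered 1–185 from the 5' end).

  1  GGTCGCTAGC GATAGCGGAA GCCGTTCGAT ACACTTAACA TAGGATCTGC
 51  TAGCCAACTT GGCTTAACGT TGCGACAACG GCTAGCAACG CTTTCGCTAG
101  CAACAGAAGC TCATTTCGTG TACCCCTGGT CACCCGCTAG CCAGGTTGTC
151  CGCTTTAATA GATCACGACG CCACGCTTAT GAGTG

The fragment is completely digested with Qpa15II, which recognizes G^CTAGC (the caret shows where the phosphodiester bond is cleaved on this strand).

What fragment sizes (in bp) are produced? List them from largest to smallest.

Qpa15II sites (GCTAGC) start at positions 5, 49, 81, 96, 136.
Qpa15II cuts after the first base of each site, so after positions 5, 49, 81, 96, 136.
Linear molecule, 5 cuts → 6 fragments:
  1–5 → 5 bp
  6–49 → 44 bp
  50–81 → 32 bp
  82–96 → 15 bp
  97–136 → 40 bp
  137–185 → 49 bp
Sorted largest to smallest: 49, 44, 40, 32, 15, 5 bp.

49, 44, 40, 32, 15, 5 bp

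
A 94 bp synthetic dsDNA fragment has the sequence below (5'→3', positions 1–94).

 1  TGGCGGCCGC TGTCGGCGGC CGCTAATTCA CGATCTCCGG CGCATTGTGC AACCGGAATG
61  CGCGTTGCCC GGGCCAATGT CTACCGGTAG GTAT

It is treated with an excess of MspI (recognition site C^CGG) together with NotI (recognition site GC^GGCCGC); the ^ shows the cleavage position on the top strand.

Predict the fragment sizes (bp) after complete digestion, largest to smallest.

MspI sites (CCGG) start at positions 37, 53, 69, 84.
MspI cuts after the first base of each site, so after positions 37, 53, 69, 84.
NotI sites (GCGGCCGC) start at positions 3, 16.
NotI cuts after base 2 of each site, so after positions 4, 17.
Combined cut positions: 4, 17, 37, 53, 69, 84.
Linear molecule, 6 cuts → 7 fragments:
  1–4 → 4 bp
  5–17 → 13 bp
  18–37 → 20 bp
  38–53 → 16 bp
  54–69 → 16 bp
  70–84 → 15 bp
  85–94 → 10 bp
Sorted largest to smallest: 20, 16, 16, 15, 13, 10, 4 bp.

20, 16, 16, 15, 13, 10, 4 bp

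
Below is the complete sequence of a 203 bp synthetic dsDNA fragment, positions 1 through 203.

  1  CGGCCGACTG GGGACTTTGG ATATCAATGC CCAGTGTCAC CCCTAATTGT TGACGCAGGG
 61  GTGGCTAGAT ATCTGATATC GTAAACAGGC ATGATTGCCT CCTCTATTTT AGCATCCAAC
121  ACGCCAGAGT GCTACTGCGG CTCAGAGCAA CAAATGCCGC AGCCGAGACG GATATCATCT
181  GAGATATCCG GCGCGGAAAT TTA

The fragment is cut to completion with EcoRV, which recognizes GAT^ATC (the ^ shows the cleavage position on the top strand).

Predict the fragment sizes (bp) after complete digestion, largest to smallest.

96, 48, 22, 18, 12, 7 bp

EcoRV sites (GATATC) start at positions 20, 68, 75, 171, 183.
EcoRV cuts after base 3 of each site, so after positions 22, 70, 77, 173, 185.
Linear molecule, 5 cuts → 6 fragments:
  1–22 → 22 bp
  23–70 → 48 bp
  71–77 → 7 bp
  78–173 → 96 bp
  174–185 → 12 bp
  186–203 → 18 bp
Sorted largest to smallest: 96, 48, 22, 18, 12, 7 bp.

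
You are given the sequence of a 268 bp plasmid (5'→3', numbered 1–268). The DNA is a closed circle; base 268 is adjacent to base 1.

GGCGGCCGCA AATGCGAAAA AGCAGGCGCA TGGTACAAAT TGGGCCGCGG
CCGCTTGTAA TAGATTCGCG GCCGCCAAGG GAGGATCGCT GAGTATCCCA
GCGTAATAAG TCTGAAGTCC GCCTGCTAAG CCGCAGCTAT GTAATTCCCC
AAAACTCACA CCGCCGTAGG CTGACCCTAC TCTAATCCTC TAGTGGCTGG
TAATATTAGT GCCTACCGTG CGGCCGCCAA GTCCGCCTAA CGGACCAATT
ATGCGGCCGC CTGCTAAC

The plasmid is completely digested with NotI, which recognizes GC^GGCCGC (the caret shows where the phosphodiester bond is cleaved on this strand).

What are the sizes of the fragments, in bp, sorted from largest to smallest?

NotI sites (GCGGCCGC) start at positions 2, 47, 68, 220, 253.
NotI cuts after base 2 of each site, so after positions 3, 48, 69, 221, 254.
Circular molecule, 5 cuts → 5 fragments:
  4–48 → 45 bp
  49–69 → 21 bp
  70–221 → 152 bp
  222–254 → 33 bp
  255–268 then 1–3 → 14 + 3 = 17 bp
Sorted largest to smallest: 152, 45, 33, 21, 17 bp.

152, 45, 33, 21, 17 bp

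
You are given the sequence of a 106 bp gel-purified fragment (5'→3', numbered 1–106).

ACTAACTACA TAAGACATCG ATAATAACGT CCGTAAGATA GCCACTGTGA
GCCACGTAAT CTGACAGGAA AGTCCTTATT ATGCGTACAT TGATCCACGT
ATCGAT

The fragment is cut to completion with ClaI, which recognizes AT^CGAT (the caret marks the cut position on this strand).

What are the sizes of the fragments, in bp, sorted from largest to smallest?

ClaI sites (ATCGAT) start at positions 17, 101.
ClaI cuts after base 2 of each site, so after positions 18, 102.
Linear molecule, 2 cuts → 3 fragments:
  1–18 → 18 bp
  19–102 → 84 bp
  103–106 → 4 bp
Sorted largest to smallest: 84, 18, 4 bp.

84, 18, 4 bp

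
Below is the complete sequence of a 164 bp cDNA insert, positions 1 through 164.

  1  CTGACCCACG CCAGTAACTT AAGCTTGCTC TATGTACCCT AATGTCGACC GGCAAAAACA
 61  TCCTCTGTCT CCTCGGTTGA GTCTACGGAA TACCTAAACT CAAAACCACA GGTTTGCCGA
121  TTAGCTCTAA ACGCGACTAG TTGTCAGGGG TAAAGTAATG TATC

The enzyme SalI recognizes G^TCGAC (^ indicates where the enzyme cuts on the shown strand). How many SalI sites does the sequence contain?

1

GTCGAC occurs starting at position 44.
SalI cuts at 1 site.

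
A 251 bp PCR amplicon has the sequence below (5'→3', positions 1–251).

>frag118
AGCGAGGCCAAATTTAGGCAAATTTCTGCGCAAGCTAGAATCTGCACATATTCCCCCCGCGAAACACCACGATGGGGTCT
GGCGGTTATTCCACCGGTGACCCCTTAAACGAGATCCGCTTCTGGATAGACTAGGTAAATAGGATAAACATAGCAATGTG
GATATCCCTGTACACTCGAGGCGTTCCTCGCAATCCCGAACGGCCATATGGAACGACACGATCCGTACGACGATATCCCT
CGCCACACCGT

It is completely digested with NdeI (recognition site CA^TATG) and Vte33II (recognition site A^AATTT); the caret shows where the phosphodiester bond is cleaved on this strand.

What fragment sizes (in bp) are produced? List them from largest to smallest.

The NdeI site (CATATG) starts at position 205.
NdeI cuts after base 2 of each site, so after position 206.
Vte33II sites (AAATTT) start at positions 10, 20.
Vte33II cuts after the first base of each site, so after positions 10, 20.
Combined cut positions: 10, 20, 206.
Linear molecule, 3 cuts → 4 fragments:
  1–10 → 10 bp
  11–20 → 10 bp
  21–206 → 186 bp
  207–251 → 45 bp
Sorted largest to smallest: 186, 45, 10, 10 bp.

186, 45, 10, 10 bp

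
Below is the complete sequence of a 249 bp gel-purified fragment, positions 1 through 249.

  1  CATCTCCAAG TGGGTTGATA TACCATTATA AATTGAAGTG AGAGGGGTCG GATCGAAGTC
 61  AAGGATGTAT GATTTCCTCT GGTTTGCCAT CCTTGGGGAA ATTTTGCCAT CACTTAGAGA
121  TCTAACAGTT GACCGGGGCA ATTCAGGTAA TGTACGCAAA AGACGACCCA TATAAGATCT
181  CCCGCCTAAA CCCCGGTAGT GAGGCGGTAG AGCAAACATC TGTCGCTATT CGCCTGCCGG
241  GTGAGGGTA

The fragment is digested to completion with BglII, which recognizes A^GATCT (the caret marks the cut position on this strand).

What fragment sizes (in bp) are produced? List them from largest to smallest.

118, 74, 57 bp

BglII sites (AGATCT) start at positions 118, 175.
BglII cuts after the first base of each site, so after positions 118, 175.
Linear molecule, 2 cuts → 3 fragments:
  1–118 → 118 bp
  119–175 → 57 bp
  176–249 → 74 bp
Sorted largest to smallest: 118, 74, 57 bp.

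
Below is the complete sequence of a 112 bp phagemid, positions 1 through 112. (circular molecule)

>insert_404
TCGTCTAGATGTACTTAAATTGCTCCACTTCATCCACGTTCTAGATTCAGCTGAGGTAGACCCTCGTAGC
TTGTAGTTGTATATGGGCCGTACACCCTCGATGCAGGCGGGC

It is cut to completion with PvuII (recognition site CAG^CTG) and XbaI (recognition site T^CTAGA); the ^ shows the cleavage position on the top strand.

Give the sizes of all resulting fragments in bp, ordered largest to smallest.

66, 36, 10 bp

The PvuII site (CAGCTG) starts at position 48.
PvuII cuts after base 3 of each site, so after position 50.
XbaI sites (TCTAGA) start at positions 4, 40.
XbaI cuts after the first base of each site, so after positions 4, 40.
Combined cut positions: 4, 40, 50.
Circular molecule, 3 cuts → 3 fragments:
  5–40 → 36 bp
  41–50 → 10 bp
  51–112 then 1–4 → 62 + 4 = 66 bp
Sorted largest to smallest: 66, 36, 10 bp.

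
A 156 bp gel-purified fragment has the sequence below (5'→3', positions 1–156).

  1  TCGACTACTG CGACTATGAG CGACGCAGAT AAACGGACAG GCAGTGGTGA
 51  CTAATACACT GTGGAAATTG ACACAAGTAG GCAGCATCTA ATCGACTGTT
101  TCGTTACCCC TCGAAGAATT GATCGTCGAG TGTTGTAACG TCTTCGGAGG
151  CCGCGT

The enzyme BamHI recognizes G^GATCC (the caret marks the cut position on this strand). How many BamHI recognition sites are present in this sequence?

0

No occurrence of GGATCC is present in the sequence.
BamHI does not cut: 0 sites.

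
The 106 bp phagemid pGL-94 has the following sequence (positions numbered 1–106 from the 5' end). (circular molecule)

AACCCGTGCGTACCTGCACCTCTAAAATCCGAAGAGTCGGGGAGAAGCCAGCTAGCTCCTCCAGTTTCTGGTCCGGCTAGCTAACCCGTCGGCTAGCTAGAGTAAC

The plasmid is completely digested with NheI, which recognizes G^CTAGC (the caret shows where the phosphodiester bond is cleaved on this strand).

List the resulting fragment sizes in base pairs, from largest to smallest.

NheI sites (GCTAGC) start at positions 51, 76, 92.
NheI cuts after the first base of each site, so after positions 51, 76, 92.
Circular molecule, 3 cuts → 3 fragments:
  52–76 → 25 bp
  77–92 → 16 bp
  93–106 then 1–51 → 14 + 51 = 65 bp
Sorted largest to smallest: 65, 25, 16 bp.

65, 25, 16 bp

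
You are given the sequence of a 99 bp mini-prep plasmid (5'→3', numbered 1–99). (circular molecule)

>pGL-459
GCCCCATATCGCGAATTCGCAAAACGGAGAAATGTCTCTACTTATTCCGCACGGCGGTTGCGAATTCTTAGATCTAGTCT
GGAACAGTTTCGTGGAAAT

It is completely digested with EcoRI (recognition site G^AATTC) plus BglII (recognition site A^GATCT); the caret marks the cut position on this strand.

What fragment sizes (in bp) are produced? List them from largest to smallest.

EcoRI sites (GAATTC) start at positions 13, 62.
EcoRI cuts after the first base of each site, so after positions 13, 62.
The BglII site (AGATCT) starts at position 70.
BglII cuts after the first base of each site, so after position 70.
Combined cut positions: 13, 62, 70.
Circular molecule, 3 cuts → 3 fragments:
  14–62 → 49 bp
  63–70 → 8 bp
  71–99 then 1–13 → 29 + 13 = 42 bp
Sorted largest to smallest: 49, 42, 8 bp.

49, 42, 8 bp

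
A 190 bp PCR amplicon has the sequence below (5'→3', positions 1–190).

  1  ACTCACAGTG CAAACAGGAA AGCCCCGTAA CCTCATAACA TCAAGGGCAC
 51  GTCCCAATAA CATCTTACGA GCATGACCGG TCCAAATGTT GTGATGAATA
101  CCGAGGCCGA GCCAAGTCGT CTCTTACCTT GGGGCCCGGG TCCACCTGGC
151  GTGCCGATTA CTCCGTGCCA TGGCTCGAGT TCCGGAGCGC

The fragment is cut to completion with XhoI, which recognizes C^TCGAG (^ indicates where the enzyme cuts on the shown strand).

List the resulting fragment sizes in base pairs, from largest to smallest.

174, 16 bp

The XhoI site (CTCGAG) starts at position 174.
XhoI cuts after the first base of each site, so after position 174.
Linear molecule, 1 cut → 2 fragments:
  1–174 → 174 bp
  175–190 → 16 bp
Sorted largest to smallest: 174, 16 bp.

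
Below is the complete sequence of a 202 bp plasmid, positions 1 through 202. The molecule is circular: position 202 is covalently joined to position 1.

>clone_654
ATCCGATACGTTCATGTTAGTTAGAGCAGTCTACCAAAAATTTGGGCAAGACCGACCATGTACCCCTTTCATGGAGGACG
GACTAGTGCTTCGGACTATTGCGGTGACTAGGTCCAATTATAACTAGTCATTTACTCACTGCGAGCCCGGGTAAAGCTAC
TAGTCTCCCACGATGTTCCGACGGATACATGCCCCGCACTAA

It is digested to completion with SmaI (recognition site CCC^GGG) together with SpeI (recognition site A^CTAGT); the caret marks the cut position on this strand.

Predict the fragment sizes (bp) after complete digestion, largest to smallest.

The SmaI site (CCCGGG) starts at position 146.
SmaI cuts after base 3 of each site, so after position 148.
SpeI sites (ACTAGT) start at positions 82, 123, 159.
SpeI cuts after the first base of each site, so after positions 82, 123, 159.
Combined cut positions: 82, 123, 148, 159.
Circular molecule, 4 cuts → 4 fragments:
  83–123 → 41 bp
  124–148 → 25 bp
  149–159 → 11 bp
  160–202 then 1–82 → 43 + 82 = 125 bp
Sorted largest to smallest: 125, 41, 25, 11 bp.

125, 41, 25, 11 bp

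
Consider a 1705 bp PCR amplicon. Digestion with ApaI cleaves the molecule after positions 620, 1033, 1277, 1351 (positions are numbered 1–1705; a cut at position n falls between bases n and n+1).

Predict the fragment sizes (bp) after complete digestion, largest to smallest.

Linear molecule, 4 cuts → 5 fragments:
  620 − 0 = 620 bp
  1033 − 620 = 413 bp
  1277 − 1033 = 244 bp
  1351 − 1277 = 74 bp
  1705 − 1351 = 354 bp
Sorted largest to smallest: 620, 413, 354, 244, 74 bp.

620, 413, 354, 244, 74 bp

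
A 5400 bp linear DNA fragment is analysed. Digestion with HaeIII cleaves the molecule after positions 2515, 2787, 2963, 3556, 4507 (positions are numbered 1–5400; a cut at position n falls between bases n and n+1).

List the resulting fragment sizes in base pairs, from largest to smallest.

Linear molecule, 5 cuts → 6 fragments:
  2515 − 0 = 2515 bp
  2787 − 2515 = 272 bp
  2963 − 2787 = 176 bp
  3556 − 2963 = 593 bp
  4507 − 3556 = 951 bp
  5400 − 4507 = 893 bp
Sorted largest to smallest: 2515, 951, 893, 593, 272, 176 bp.

2515, 951, 893, 593, 272, 176 bp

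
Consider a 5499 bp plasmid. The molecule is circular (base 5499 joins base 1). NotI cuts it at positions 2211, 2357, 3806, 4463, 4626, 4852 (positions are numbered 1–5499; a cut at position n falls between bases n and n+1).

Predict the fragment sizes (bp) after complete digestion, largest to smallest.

2858, 1449, 657, 226, 163, 146 bp

Circular molecule, 6 cuts → 6 fragments:
  2357 − 2211 = 146 bp
  3806 − 2357 = 1449 bp
  4463 − 3806 = 657 bp
  4626 − 4463 = 163 bp
  4852 − 4626 = 226 bp
  wrap: 5499 − 4852 + 2211 = 2858 bp
Sorted largest to smallest: 2858, 1449, 657, 226, 163, 146 bp.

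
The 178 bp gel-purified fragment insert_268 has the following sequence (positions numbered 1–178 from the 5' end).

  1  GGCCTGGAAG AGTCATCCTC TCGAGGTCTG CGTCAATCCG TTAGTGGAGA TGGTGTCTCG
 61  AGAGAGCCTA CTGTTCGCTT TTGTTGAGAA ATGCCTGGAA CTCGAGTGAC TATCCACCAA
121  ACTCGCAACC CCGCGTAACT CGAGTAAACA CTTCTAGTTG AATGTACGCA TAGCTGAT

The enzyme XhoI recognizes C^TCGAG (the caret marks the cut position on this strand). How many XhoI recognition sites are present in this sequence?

4

CTCGAG occurs starting at positions 20, 57, 101, 139.
XhoI cuts at 4 sites.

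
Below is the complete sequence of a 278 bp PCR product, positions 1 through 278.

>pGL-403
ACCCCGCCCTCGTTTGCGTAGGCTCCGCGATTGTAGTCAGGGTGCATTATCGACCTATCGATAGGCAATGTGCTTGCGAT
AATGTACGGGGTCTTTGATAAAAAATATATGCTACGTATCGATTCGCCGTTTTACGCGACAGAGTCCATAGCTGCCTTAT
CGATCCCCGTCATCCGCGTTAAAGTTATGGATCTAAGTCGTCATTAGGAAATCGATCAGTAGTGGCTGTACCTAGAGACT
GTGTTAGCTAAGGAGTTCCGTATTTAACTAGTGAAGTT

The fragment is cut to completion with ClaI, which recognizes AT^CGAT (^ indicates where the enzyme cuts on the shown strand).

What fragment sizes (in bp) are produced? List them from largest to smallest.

ClaI sites (ATCGAT) start at positions 57, 118, 159, 211.
ClaI cuts after base 2 of each site, so after positions 58, 119, 160, 212.
Linear molecule, 4 cuts → 5 fragments:
  1–58 → 58 bp
  59–119 → 61 bp
  120–160 → 41 bp
  161–212 → 52 bp
  213–278 → 66 bp
Sorted largest to smallest: 66, 61, 58, 52, 41 bp.

66, 61, 58, 52, 41 bp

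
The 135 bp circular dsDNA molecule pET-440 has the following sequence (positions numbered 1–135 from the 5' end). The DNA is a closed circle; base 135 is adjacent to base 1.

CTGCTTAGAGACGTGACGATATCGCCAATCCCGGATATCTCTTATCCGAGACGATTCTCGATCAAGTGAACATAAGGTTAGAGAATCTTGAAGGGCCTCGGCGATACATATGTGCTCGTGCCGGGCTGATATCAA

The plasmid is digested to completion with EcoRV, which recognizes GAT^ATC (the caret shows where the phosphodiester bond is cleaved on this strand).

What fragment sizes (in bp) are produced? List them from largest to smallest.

EcoRV sites (GATATC) start at positions 18, 34, 128.
EcoRV cuts after base 3 of each site, so after positions 20, 36, 130.
Circular molecule, 3 cuts → 3 fragments:
  21–36 → 16 bp
  37–130 → 94 bp
  131–135 then 1–20 → 5 + 20 = 25 bp
Sorted largest to smallest: 94, 25, 16 bp.

94, 25, 16 bp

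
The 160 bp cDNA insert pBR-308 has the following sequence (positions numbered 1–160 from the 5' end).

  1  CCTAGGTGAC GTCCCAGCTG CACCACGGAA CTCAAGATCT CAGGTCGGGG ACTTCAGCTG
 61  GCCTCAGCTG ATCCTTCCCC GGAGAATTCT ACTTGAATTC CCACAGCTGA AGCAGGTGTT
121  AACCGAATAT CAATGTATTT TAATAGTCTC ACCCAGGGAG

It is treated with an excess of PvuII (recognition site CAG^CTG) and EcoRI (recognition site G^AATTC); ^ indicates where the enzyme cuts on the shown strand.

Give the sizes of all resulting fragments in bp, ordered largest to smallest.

54, 40, 17, 17, 11, 11, 10 bp

PvuII sites (CAGCTG) start at positions 15, 55, 65, 104.
PvuII cuts after base 3 of each site, so after positions 17, 57, 67, 106.
EcoRI sites (GAATTC) start at positions 84, 95.
EcoRI cuts after the first base of each site, so after positions 84, 95.
Combined cut positions: 17, 57, 67, 84, 95, 106.
Linear molecule, 6 cuts → 7 fragments:
  1–17 → 17 bp
  18–57 → 40 bp
  58–67 → 10 bp
  68–84 → 17 bp
  85–95 → 11 bp
  96–106 → 11 bp
  107–160 → 54 bp
Sorted largest to smallest: 54, 40, 17, 17, 11, 11, 10 bp.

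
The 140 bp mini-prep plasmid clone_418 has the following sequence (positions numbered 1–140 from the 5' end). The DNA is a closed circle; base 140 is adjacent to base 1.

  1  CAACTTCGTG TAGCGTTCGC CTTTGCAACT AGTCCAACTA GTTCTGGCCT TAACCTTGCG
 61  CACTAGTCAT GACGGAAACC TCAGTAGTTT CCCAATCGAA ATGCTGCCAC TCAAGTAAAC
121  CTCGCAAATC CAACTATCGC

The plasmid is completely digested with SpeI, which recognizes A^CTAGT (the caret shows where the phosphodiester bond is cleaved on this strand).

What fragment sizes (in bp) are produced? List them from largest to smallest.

SpeI sites (ACTAGT) start at positions 28, 37, 62.
SpeI cuts after the first base of each site, so after positions 28, 37, 62.
Circular molecule, 3 cuts → 3 fragments:
  29–37 → 9 bp
  38–62 → 25 bp
  63–140 then 1–28 → 78 + 28 = 106 bp
Sorted largest to smallest: 106, 25, 9 bp.

106, 25, 9 bp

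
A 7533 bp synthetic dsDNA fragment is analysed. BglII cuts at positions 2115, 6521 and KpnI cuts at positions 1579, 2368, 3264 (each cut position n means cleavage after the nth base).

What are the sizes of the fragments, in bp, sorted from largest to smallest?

Combined cut positions (sorted): 1579, 2115, 2368, 3264, 6521.
Linear molecule, 5 cuts → 6 fragments:
  1579 − 0 = 1579 bp
  2115 − 1579 = 536 bp
  2368 − 2115 = 253 bp
  3264 − 2368 = 896 bp
  6521 − 3264 = 3257 bp
  7533 − 6521 = 1012 bp
Sorted largest to smallest: 3257, 1579, 1012, 896, 536, 253 bp.

3257, 1579, 1012, 896, 536, 253 bp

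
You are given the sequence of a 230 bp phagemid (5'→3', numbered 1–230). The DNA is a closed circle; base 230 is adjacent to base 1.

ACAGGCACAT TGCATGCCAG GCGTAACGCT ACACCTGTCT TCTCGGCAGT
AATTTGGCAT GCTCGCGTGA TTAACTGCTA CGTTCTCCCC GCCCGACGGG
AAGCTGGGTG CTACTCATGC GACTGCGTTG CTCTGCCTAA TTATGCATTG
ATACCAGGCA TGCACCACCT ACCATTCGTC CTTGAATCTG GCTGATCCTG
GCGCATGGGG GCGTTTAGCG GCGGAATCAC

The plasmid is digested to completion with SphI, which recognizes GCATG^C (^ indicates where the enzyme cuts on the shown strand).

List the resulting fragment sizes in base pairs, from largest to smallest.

101, 84, 45 bp

SphI sites (GCATGC) start at positions 12, 57, 158.
SphI cuts after base 5 of each site (before the last base), so after positions 16, 61, 162.
Circular molecule, 3 cuts → 3 fragments:
  17–61 → 45 bp
  62–162 → 101 bp
  163–230 then 1–16 → 68 + 16 = 84 bp
Sorted largest to smallest: 101, 84, 45 bp.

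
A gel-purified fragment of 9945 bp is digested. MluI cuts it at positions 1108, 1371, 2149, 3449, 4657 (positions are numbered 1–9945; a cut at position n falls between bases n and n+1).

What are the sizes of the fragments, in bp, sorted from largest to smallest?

Linear molecule, 5 cuts → 6 fragments:
  1108 − 0 = 1108 bp
  1371 − 1108 = 263 bp
  2149 − 1371 = 778 bp
  3449 − 2149 = 1300 bp
  4657 − 3449 = 1208 bp
  9945 − 4657 = 5288 bp
Sorted largest to smallest: 5288, 1300, 1208, 1108, 778, 263 bp.

5288, 1300, 1208, 1108, 778, 263 bp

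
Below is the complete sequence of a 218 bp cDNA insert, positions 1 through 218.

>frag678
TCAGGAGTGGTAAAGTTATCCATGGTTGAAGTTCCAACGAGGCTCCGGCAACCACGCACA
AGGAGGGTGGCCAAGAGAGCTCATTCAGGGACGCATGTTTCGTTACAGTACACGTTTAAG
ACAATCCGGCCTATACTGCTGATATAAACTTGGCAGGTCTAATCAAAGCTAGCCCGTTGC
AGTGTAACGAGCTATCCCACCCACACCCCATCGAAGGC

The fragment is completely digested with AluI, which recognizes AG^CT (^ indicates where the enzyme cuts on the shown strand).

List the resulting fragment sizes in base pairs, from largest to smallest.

AluI sites (AGCT) start at positions 78, 167, 190.
AluI cuts after base 2 of each site, so after positions 79, 168, 191.
Linear molecule, 3 cuts → 4 fragments:
  1–79 → 79 bp
  80–168 → 89 bp
  169–191 → 23 bp
  192–218 → 27 bp
Sorted largest to smallest: 89, 79, 27, 23 bp.

89, 79, 27, 23 bp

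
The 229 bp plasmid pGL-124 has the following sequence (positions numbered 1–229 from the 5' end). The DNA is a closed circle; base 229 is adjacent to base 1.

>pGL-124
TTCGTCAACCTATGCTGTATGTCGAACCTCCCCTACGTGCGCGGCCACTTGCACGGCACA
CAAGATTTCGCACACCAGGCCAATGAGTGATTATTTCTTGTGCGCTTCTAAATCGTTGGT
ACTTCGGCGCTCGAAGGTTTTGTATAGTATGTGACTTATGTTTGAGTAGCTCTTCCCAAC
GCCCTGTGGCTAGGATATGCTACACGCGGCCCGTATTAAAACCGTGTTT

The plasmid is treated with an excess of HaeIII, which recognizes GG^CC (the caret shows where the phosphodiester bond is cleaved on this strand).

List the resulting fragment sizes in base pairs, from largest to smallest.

130, 64, 35 bp

HaeIII sites (GGCC) start at positions 43, 78, 208.
HaeIII cuts after base 2 of each site, so after positions 44, 79, 209.
Circular molecule, 3 cuts → 3 fragments:
  45–79 → 35 bp
  80–209 → 130 bp
  210–229 then 1–44 → 20 + 44 = 64 bp
Sorted largest to smallest: 130, 64, 35 bp.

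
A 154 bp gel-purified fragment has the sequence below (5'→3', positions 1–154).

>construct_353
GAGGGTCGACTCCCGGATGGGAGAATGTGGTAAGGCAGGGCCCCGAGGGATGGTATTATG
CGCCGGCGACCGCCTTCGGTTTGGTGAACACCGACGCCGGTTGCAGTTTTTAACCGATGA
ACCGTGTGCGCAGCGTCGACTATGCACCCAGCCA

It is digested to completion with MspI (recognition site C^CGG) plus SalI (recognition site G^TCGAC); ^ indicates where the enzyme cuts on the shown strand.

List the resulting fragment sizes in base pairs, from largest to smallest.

MspI sites (CCGG) start at positions 13, 63, 97.
MspI cuts after the first base of each site, so after positions 13, 63, 97.
SalI sites (GTCGAC) start at positions 5, 135.
SalI cuts after the first base of each site, so after positions 5, 135.
Combined cut positions: 5, 13, 63, 97, 135.
Linear molecule, 5 cuts → 6 fragments:
  1–5 → 5 bp
  6–13 → 8 bp
  14–63 → 50 bp
  64–97 → 34 bp
  98–135 → 38 bp
  136–154 → 19 bp
Sorted largest to smallest: 50, 38, 34, 19, 8, 5 bp.

50, 38, 34, 19, 8, 5 bp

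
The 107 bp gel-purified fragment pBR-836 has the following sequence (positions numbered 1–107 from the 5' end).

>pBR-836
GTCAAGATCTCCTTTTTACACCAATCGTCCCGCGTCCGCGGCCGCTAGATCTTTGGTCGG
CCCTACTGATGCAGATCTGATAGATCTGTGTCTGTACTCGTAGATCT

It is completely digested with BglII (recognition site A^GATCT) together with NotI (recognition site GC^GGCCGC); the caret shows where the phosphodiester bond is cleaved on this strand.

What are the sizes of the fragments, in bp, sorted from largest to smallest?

BglII sites (AGATCT) start at positions 5, 47, 73, 82, 102.
BglII cuts after the first base of each site, so after positions 5, 47, 73, 82, 102.
The NotI site (GCGGCCGC) starts at position 38.
NotI cuts after base 2 of each site, so after position 39.
Combined cut positions: 5, 39, 47, 73, 82, 102.
Linear molecule, 6 cuts → 7 fragments:
  1–5 → 5 bp
  6–39 → 34 bp
  40–47 → 8 bp
  48–73 → 26 bp
  74–82 → 9 bp
  83–102 → 20 bp
  103–107 → 5 bp
Sorted largest to smallest: 34, 26, 20, 9, 8, 5, 5 bp.

34, 26, 20, 9, 8, 5, 5 bp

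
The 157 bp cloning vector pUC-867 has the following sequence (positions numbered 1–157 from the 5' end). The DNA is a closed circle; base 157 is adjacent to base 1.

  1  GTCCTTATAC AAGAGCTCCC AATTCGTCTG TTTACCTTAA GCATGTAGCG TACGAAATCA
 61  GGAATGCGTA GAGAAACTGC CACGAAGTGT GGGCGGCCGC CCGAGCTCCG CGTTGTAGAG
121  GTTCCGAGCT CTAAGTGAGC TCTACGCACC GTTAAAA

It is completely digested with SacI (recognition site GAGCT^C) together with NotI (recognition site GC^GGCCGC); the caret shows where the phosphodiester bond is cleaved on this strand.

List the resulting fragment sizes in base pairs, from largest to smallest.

SacI sites (GAGCTC) start at positions 13, 103, 126, 137.
SacI cuts after base 5 of each site (before the last base), so after positions 17, 107, 130, 141.
The NotI site (GCGGCCGC) starts at position 93.
NotI cuts after base 2 of each site, so after position 94.
Combined cut positions: 17, 94, 107, 130, 141.
Circular molecule, 5 cuts → 5 fragments:
  18–94 → 77 bp
  95–107 → 13 bp
  108–130 → 23 bp
  131–141 → 11 bp
  142–157 then 1–17 → 16 + 17 = 33 bp
Sorted largest to smallest: 77, 33, 23, 13, 11 bp.

77, 33, 23, 13, 11 bp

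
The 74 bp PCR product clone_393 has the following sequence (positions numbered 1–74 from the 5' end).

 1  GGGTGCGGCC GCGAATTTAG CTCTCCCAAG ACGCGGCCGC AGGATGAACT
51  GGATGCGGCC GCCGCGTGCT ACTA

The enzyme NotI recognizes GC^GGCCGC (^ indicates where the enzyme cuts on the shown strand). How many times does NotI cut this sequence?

GCGGCCGC occurs starting at positions 5, 33, 55.
NotI cuts at 3 sites.

3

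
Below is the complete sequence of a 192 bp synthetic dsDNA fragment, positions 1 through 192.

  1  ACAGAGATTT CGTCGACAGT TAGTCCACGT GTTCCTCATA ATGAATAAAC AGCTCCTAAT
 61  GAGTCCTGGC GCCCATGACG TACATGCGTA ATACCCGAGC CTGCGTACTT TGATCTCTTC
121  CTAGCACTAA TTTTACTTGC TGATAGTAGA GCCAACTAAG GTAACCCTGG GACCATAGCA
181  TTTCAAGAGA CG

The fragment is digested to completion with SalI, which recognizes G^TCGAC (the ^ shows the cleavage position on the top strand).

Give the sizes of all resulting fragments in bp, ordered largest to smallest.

180, 12 bp

The SalI site (GTCGAC) starts at position 12.
SalI cuts after the first base of each site, so after position 12.
Linear molecule, 1 cut → 2 fragments:
  1–12 → 12 bp
  13–192 → 180 bp
Sorted largest to smallest: 180, 12 bp.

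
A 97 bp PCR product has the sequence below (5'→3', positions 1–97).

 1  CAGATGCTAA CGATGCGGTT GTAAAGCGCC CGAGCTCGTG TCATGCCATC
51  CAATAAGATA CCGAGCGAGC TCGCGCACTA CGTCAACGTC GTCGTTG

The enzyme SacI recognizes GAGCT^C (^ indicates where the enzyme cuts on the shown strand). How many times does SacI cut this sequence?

GAGCTC occurs starting at positions 32, 67.
SacI cuts at 2 sites.

2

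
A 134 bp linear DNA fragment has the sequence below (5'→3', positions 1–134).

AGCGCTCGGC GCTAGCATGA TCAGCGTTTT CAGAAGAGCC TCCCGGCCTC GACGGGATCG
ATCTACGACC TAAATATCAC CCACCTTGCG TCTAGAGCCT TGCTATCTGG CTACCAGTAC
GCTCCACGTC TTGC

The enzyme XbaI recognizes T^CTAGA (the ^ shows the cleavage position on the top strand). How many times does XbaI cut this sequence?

1

TCTAGA occurs starting at position 91.
XbaI cuts at 1 site.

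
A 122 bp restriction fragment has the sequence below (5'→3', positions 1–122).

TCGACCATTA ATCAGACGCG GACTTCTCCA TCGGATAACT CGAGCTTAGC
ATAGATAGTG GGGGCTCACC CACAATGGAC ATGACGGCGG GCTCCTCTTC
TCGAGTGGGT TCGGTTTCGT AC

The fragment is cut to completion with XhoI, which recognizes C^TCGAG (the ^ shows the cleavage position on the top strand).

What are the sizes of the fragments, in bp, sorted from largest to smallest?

61, 39, 22 bp

XhoI sites (CTCGAG) start at positions 39, 100.
XhoI cuts after the first base of each site, so after positions 39, 100.
Linear molecule, 2 cuts → 3 fragments:
  1–39 → 39 bp
  40–100 → 61 bp
  101–122 → 22 bp
Sorted largest to smallest: 61, 39, 22 bp.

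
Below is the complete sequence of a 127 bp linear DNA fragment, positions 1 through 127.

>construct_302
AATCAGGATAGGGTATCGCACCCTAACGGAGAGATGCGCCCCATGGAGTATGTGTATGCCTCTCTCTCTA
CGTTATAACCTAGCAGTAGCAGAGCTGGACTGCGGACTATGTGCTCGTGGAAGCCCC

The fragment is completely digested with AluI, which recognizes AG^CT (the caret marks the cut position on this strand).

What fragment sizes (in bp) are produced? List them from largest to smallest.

94, 33 bp

The AluI site (AGCT) starts at position 93.
AluI cuts after base 2 of each site, so after position 94.
Linear molecule, 1 cut → 2 fragments:
  1–94 → 94 bp
  95–127 → 33 bp
Sorted largest to smallest: 94, 33 bp.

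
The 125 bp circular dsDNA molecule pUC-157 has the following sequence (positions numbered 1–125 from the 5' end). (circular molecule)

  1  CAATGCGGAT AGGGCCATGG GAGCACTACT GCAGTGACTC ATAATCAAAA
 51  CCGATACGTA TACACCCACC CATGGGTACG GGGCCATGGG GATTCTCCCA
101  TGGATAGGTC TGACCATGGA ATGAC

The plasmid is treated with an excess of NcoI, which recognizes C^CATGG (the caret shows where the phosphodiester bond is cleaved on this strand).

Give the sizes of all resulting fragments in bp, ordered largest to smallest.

NcoI sites (CCATGG) start at positions 15, 70, 84, 98, 114.
NcoI cuts after the first base of each site, so after positions 15, 70, 84, 98, 114.
Circular molecule, 5 cuts → 5 fragments:
  16–70 → 55 bp
  71–84 → 14 bp
  85–98 → 14 bp
  99–114 → 16 bp
  115–125 then 1–15 → 11 + 15 = 26 bp
Sorted largest to smallest: 55, 26, 16, 14, 14 bp.

55, 26, 16, 14, 14 bp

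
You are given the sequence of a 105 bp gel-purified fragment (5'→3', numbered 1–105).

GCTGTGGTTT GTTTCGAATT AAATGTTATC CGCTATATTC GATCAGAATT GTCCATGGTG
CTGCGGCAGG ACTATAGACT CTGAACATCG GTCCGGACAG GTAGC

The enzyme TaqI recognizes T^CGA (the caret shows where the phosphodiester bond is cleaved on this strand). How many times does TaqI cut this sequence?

TCGA occurs starting at positions 14, 39.
TaqI cuts at 2 sites.

2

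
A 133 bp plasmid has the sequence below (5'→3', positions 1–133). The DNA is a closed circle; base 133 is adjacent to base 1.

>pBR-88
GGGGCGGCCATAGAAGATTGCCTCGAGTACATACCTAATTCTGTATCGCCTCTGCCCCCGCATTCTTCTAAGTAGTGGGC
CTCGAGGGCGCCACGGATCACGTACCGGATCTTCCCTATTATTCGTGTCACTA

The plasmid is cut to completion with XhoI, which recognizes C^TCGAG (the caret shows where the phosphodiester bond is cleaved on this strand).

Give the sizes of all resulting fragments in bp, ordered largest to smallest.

74, 59 bp

XhoI sites (CTCGAG) start at positions 22, 81.
XhoI cuts after the first base of each site, so after positions 22, 81.
Circular molecule, 2 cuts → 2 fragments:
  23–81 → 59 bp
  82–133 then 1–22 → 52 + 22 = 74 bp
Sorted largest to smallest: 74, 59 bp.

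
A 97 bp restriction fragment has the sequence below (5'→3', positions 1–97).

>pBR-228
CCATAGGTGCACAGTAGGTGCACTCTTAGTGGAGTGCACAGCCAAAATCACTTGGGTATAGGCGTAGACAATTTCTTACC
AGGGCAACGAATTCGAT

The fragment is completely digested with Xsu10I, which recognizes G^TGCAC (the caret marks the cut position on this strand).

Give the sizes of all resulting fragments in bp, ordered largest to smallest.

Xsu10I sites (GTGCAC) start at positions 7, 18, 34.
Xsu10I cuts after the first base of each site, so after positions 7, 18, 34.
Linear molecule, 3 cuts → 4 fragments:
  1–7 → 7 bp
  8–18 → 11 bp
  19–34 → 16 bp
  35–97 → 63 bp
Sorted largest to smallest: 63, 16, 11, 7 bp.

63, 16, 11, 7 bp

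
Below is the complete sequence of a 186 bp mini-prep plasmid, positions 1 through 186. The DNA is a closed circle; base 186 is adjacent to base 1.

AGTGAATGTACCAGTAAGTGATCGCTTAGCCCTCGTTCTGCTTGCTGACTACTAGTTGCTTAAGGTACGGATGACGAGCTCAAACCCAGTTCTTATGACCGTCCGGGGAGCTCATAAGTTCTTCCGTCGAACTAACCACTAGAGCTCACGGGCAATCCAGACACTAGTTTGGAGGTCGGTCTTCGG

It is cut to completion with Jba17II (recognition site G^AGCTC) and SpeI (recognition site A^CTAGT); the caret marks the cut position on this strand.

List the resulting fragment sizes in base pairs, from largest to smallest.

74, 34, 32, 25, 21 bp

Jba17II sites (GAGCTC) start at positions 76, 108, 142.
Jba17II cuts after the first base of each site, so after positions 76, 108, 142.
SpeI sites (ACTAGT) start at positions 51, 163.
SpeI cuts after the first base of each site, so after positions 51, 163.
Combined cut positions: 51, 76, 108, 142, 163.
Circular molecule, 5 cuts → 5 fragments:
  52–76 → 25 bp
  77–108 → 32 bp
  109–142 → 34 bp
  143–163 → 21 bp
  164–186 then 1–51 → 23 + 51 = 74 bp
Sorted largest to smallest: 74, 34, 32, 25, 21 bp.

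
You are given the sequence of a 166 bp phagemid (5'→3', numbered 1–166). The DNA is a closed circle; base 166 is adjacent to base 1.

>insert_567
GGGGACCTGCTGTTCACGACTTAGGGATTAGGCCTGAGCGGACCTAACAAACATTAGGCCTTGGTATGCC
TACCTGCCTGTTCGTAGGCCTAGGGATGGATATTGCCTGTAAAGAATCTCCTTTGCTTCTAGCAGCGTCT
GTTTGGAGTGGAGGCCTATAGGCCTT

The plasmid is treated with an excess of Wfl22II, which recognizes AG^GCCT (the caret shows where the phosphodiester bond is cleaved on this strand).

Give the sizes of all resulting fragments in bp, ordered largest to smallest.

66, 36, 30, 26, 8 bp

Wfl22II sites (AGGCCT) start at positions 30, 56, 86, 152, 160.
Wfl22II cuts after base 2 of each site, so after positions 31, 57, 87, 153, 161.
Circular molecule, 5 cuts → 5 fragments:
  32–57 → 26 bp
  58–87 → 30 bp
  88–153 → 66 bp
  154–161 → 8 bp
  162–166 then 1–31 → 5 + 31 = 36 bp
Sorted largest to smallest: 66, 36, 30, 26, 8 bp.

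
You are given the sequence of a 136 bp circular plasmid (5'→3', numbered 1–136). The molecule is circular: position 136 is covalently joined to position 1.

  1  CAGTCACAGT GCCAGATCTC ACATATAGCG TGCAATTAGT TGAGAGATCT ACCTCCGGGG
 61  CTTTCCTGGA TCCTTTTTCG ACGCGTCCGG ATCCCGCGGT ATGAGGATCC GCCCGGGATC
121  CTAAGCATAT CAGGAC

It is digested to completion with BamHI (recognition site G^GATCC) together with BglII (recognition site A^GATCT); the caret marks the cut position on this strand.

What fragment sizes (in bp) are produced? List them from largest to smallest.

34, 31, 23, 21, 16, 11 bp

BamHI sites (GGATCC) start at positions 68, 89, 105, 116.
BamHI cuts after the first base of each site, so after positions 68, 89, 105, 116.
BglII sites (AGATCT) start at positions 14, 45.
BglII cuts after the first base of each site, so after positions 14, 45.
Combined cut positions: 14, 45, 68, 89, 105, 116.
Circular molecule, 6 cuts → 6 fragments:
  15–45 → 31 bp
  46–68 → 23 bp
  69–89 → 21 bp
  90–105 → 16 bp
  106–116 → 11 bp
  117–136 then 1–14 → 20 + 14 = 34 bp
Sorted largest to smallest: 34, 31, 23, 21, 16, 11 bp.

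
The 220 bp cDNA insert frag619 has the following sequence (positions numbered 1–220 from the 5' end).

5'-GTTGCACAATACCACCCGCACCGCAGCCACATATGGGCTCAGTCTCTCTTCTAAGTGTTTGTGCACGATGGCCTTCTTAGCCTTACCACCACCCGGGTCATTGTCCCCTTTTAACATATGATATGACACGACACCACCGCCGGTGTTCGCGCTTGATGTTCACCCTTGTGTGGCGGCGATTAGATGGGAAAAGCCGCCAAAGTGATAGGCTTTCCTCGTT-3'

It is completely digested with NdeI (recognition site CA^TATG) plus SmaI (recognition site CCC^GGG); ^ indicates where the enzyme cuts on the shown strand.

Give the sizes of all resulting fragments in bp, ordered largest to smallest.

NdeI sites (CATATG) start at positions 30, 115.
NdeI cuts after base 2 of each site, so after positions 31, 116.
The SmaI site (CCCGGG) starts at position 92.
SmaI cuts after base 3 of each site, so after position 94.
Combined cut positions: 31, 94, 116.
Linear molecule, 3 cuts → 4 fragments:
  1–31 → 31 bp
  32–94 → 63 bp
  95–116 → 22 bp
  117–220 → 104 bp
Sorted largest to smallest: 104, 63, 31, 22 bp.

104, 63, 31, 22 bp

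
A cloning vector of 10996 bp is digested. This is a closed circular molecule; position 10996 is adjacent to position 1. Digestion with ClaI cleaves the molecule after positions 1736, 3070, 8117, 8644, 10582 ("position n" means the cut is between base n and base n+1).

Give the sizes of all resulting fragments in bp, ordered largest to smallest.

5047, 2150, 1938, 1334, 527 bp

Circular molecule, 5 cuts → 5 fragments:
  3070 − 1736 = 1334 bp
  8117 − 3070 = 5047 bp
  8644 − 8117 = 527 bp
  10582 − 8644 = 1938 bp
  wrap: 10996 − 10582 + 1736 = 2150 bp
Sorted largest to smallest: 5047, 2150, 1938, 1334, 527 bp.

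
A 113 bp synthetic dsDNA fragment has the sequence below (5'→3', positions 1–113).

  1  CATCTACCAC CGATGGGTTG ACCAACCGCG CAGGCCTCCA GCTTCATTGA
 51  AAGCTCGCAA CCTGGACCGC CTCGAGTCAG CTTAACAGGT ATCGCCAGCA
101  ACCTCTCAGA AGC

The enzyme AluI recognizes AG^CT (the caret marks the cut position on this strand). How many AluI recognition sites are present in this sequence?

3

AGCT occurs starting at positions 40, 52, 79.
AluI cuts at 3 sites.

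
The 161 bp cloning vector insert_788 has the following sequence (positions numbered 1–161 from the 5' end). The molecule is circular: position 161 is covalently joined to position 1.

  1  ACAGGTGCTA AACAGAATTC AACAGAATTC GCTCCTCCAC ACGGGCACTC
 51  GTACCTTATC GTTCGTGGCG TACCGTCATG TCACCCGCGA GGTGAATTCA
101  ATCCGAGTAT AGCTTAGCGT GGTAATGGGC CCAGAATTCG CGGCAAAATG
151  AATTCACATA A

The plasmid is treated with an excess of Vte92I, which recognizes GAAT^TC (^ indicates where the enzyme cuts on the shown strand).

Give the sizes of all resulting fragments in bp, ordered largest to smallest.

69, 40, 26, 16, 10 bp

Vte92I sites (GAATTC) start at positions 15, 25, 94, 134, 150.
Vte92I cuts after base 4 of each site, so after positions 18, 28, 97, 137, 153.
Circular molecule, 5 cuts → 5 fragments:
  19–28 → 10 bp
  29–97 → 69 bp
  98–137 → 40 bp
  138–153 → 16 bp
  154–161 then 1–18 → 8 + 18 = 26 bp
Sorted largest to smallest: 69, 40, 26, 16, 10 bp.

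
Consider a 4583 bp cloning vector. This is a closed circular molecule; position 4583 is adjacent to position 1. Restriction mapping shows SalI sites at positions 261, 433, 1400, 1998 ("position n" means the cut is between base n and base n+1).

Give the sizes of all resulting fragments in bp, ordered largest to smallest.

2846, 967, 598, 172 bp

Circular molecule, 4 cuts → 4 fragments:
  433 − 261 = 172 bp
  1400 − 433 = 967 bp
  1998 − 1400 = 598 bp
  wrap: 4583 − 1998 + 261 = 2846 bp
Sorted largest to smallest: 2846, 967, 598, 172 bp.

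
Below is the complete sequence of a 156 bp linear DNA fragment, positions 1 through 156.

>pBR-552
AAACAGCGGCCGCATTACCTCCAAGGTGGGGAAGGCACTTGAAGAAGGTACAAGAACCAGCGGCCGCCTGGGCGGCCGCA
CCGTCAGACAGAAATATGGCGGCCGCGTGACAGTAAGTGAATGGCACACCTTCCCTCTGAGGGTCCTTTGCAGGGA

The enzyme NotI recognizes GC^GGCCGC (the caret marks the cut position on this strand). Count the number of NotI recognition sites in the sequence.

GCGGCCGC occurs starting at positions 6, 60, 72, 99.
NotI cuts at 4 sites.

4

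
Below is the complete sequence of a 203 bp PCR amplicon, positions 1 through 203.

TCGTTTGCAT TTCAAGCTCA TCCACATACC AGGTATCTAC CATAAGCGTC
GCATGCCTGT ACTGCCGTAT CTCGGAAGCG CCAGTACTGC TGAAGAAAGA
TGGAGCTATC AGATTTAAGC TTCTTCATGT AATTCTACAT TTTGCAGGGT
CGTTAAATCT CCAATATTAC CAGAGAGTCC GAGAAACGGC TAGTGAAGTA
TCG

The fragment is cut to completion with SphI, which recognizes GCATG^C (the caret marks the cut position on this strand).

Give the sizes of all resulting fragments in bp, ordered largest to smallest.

The SphI site (GCATGC) starts at position 51.
SphI cuts after base 5 of each site (before the last base), so after position 55.
Linear molecule, 1 cut → 2 fragments:
  1–55 → 55 bp
  56–203 → 148 bp
Sorted largest to smallest: 148, 55 bp.

148, 55 bp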